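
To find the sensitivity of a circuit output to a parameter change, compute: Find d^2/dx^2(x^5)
Apply power rule 2 times:
d^1: 5x^4
d^2: 20x^3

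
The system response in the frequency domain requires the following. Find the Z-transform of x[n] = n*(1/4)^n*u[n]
Using the property Z{n * a^n * u[n]} = az/(z-a)^2
With a = 1/4: X(z) = (1/4)z/(z - 1/4)^2, |z| > 1/4

Answer: (1/4)z/(z - 1/4)^2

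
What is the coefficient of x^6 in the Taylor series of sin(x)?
sin(x) has only odd powers. Coefficient of x^6=0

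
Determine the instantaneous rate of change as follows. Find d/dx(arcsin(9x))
d/dx[arcsin(u)]=u'/√(1-u²), u=9x, u'=9

Answer: 9/√(1-81x²)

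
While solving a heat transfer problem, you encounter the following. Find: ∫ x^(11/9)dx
Power rule: ∫ x^(11/9) dx=x^(20/9)/(20/9)+C

Answer: (9/20)·x^(20/9)+C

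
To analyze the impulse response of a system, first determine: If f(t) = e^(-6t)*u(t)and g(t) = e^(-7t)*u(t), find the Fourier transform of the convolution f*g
By the convolution theorem: F{f * g} = F(omega) * G(omega)
F(omega) = 1/(6 + j * omega), G(omega) = 1/(7 + j * omega)
F{f * g} = 1/((6 + j * omega)(7 + j * omega))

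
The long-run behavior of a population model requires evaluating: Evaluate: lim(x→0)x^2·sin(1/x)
Squeeze theorem: -|x^2| ≤ x^2·sin(1/x) ≤ |x^2|
Since x^2 → 0 as x → 0, by squeeze theorem the limit is 0

Answer: 0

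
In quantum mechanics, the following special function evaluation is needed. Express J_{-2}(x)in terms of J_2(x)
For integer n: J_{-n}(x) = (-1)^n J_n(x)
With n = 2: J_{-2}(x) = (-1)^2 J_2(x) = J_2(x)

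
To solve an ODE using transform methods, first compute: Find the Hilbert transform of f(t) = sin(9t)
The Hilbert transform shifts each frequency component by -pi/2.
H{sin(wt)}=-cos(wt)
With w=9: H{sin(9t)}=-cos(9t)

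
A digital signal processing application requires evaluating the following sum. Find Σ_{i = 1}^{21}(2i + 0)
= 2·Σ i+0·21 = 2·231+0 = 462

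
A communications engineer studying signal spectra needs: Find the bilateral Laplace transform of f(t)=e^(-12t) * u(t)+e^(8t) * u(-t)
For e^(-12t)*u(t): L=1/(s + 12), Re(s) > -12
For e^(8t)*u(-t): L=-1/(s-8), Re(s) < 8
Combined: F(s)=1/(s + 12) - 1/(s-8), -12 < Re(s) < 8

Answer: 1/(s + 12) - 1/(s-8), ROC: -12 < Re(s) < 8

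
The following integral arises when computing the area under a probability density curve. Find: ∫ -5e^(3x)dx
Since d/dx[e^(3x)]=3e^(3x), we get -5/3 e^(3x)+C

Answer: (-5/3)e^(3x)+C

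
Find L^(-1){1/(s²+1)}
L^(-1){w/(s²+w²)} = sin(wt)
Here w = 1

Answer: sin(t)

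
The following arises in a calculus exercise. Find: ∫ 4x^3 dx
Using power rule: ∫ 4x^3 dx=4/4 x^4 + C=x^4 + C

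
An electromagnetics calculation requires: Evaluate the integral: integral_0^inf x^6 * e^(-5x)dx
This is a Gamma integral. Substitute u = 5x (du = 5 dx):
integral_0^inf x^6*e^(-5x) dx = (1/5^7) integral_0^inf u^6*e^(-u) du
= Gamma(7)/5^7 = 6!/5^7 = 720/78125

Answer: 144/15625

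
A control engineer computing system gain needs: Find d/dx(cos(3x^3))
Chain rule: d/dx[cos(u)] = -sin(u)·u' where u = 3x^3
u' = 9x^2

Answer: -9x^2·sin(3x^3)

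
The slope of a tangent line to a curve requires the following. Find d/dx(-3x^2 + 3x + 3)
Power rule: d/dx(ax^n)=n·a·x^(n-1)
Term by term: -6·x+3

Answer: -6x+3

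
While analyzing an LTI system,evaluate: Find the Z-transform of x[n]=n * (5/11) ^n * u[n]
Using the property Z{n * a^n * u[n]}=az/(z-a)^2
With a=5/11: X(z)=(5/11)z/(z - 5/11)^2, |z| > 5/11

Answer: (5/11)z/(z - 5/11)^2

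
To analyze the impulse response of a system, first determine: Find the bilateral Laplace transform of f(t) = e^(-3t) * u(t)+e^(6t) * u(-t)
For e^(-3t) * u(t): L=1/(s+3), Re(s) > -3
For e^(6t) * u(-t): L=-1/(s-6), Re(s) < 6
Combined: F(s)=1/(s+3)-1/(s-6), -3 < Re(s) < 6

Answer: 1/(s+3)-1/(s-6), ROC: -3 < Re(s) < 6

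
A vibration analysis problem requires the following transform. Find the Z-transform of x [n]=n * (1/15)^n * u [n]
Using the property Z{n*a^n*u[n]} = az/(z-a)^2
With a = 1/15: X(z) = (1/15)z/(z - 1/15)^2, |z| > 1/15

Answer: (1/15)z/(z - 1/15)^2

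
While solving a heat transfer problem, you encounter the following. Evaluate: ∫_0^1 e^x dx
Antiderivative: e^x
Evaluate: (e^1 - 1)

Answer: e^1 - 1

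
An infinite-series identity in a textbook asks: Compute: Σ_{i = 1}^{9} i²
Using formula: Σ i^2=n(n+1)(2n+1)/6=9·10·19/6=285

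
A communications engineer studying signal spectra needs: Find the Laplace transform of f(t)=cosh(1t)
L{cosh(at)} = s/(s²-a²)
L{cosh(1t)} = s/(s²-1)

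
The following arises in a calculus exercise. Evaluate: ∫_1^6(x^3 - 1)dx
Step 1: Find antiderivative F(x) = (1/4)x^4 - x
Step 2: F(6) - F(1) = 318 - (-3/4) = 1275/4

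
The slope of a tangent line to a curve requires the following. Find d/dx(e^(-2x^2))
Chain rule: d/dx[e^u]=e^u · u' where u=-2x^2
u'=-4x

Answer: -4x·e^(-2x^2)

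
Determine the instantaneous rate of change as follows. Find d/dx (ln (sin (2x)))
Chain rule: d/dx[ln(u)] = u'/u where u = sin(2x)
u' = 2cos(2x)

Answer: (2cos(2x))/(sin(2x))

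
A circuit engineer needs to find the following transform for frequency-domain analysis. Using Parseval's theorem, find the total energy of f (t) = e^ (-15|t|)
Parseval's theorem: E = integral |f(t)|^2 dt = (1/2pi) integral |F(omega)|^2 domega
E = integral_{-inf}^{inf} e^(-30|t|) dt = 2 * integral_0^inf e^(-30t) dt = 2/(2 * 15) = 1/15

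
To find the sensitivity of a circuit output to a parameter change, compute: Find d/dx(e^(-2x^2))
Chain rule: d/dx[e^u] = e^u · u' where u = -2x^2
u' = -4x

Answer: -4x·e^(-2x^2)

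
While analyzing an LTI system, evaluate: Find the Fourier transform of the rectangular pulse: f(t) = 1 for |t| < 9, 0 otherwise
F(omega) = integral from -9 to 9 of e^(-j*omega*t) dt
= 2*sin(9*omega)/omega = 18*sinc(9*omega/pi)

Answer: 2*sin(9*omega)/omega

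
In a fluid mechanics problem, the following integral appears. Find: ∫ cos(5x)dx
Using substitution u = 5x: ∫ cos(u) du/5 = sin(u)/5+C

Answer: (1/5)sin(5x)+C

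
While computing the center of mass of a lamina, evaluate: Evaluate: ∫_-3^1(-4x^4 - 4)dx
Step 1: Find antiderivative F(x)=(-4/5)x^5-4x
Step 2: F(1) - F(-3)=-24/5 - (1032/5)=-1056/5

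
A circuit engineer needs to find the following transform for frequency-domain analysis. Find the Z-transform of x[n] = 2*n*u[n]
Z{n * u[n]}=z/(z-1)^2
By linearity: Z{2 * n * u[n]}=2z/(z-1)^2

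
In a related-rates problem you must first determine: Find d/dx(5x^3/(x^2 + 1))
Quotient rule: (f/g)' = (f'g - fg')/g²
f = 5x^3, f' = 15x^2
g = x^2+1, g' = 2x

Answer: (15x^2·(x^2+1)-10x^4)/(x^2+1)²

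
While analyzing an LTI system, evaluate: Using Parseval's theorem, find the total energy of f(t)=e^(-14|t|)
Parseval's theorem: E=integral |f(t)|^2 dt=(1/2pi) integral |F(omega)|^2 domega
E=integral_{-inf}^{inf} e^(-28|t|) dt=2*integral_0^inf e^(-28t) dt=2/(2*14)=1/14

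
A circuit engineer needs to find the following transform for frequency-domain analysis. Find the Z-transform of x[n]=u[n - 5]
Using the time-shift property: Z{u[n-5]} = z^(-5) * z/(z-1)
= z^(-4)/(z-1)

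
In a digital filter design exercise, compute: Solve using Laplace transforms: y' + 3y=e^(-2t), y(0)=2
Take L: sY - 2+3Y=1/(s+2)
Y(s+3)=1/(s+2)+2
Y=1/((s+2)(s+3))+2/(s+3)
Partial fractions: 1/((s+2)(s+3))=1/(s+2)-1/(s+3)
So Y=1/(s+2)+1/(s+3)
Inverse Laplace transform (L^(-1){1/(s+2)}=e^(-2t), L^(-1){1/(s+3)}=e^(-3t)):

Answer: y(t)=1·e^(-2t)+e^(-3t)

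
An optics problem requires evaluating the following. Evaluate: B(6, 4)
B(x,y)=Γ(x)Γ(y)/Γ(x + y)=(x-1)!(y-1)!/(x + y-1)!
B(6,4)=5!·3!/9!=1/504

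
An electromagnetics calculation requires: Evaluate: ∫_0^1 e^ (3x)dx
Antiderivative: (1/3)e^(3x)
Evaluate: (1/3)(e^3 - 1)

Answer: (e^3 - 1)/3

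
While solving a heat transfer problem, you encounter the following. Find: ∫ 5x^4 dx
Using power rule: ∫ 5x^4 dx = 5/5 x^5+C = x^5+C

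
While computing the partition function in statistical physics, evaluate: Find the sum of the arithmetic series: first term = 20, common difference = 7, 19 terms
Last term: a_n=20 + (19 - 1)·7=146
Sum=n(a_1 + a_n)/2=19(20 + 146)/2=1577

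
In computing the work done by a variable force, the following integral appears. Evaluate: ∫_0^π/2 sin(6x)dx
Antiderivative: -cos(6x)/6
Evaluate at bounds: [-cos(6·π/2)/6] - [-cos(6·0)/6]
=(-(-1)+(1))/6=1/3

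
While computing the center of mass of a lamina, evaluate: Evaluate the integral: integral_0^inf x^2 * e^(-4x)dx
This is a Gamma integral. Substitute u = 4x (du = 4 dx):
integral_0^inf x^2*e^(-4x) dx = (1/4^3) integral_0^inf u^2*e^(-u) du
= Gamma(3)/4^3 = 2!/4^3 = 2/64

Answer: 1/32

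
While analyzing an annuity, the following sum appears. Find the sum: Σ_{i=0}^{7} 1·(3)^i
Geometric series: S = a(1 - r^n)/(1 - r)
a = 1, r = 3, n = 8
S = 1(1-6561)/-2 = 3280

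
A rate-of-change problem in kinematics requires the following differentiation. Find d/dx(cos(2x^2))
Chain rule: d/dx[cos(u)] = -sin(u)·u' where u = 2x^2
u' = 4x

Answer: -4x·sin(2x^2)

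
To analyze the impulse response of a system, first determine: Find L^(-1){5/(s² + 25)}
L^(-1){w/(s²+w²)} = sin(wt)
Here w = 5

Answer: sin(5t)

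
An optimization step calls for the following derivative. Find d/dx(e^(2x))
Chain rule: d/dx[e^u] = e^u · u' where u = 2x
u' = 2

Answer: 2·e^(2x)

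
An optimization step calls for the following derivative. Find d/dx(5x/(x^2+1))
Quotient rule: (f/g)'=(f'g - fg')/g²
f=5x, f'=5
g=x^2+1, g'=2x

Answer: (5·(x^2+1)-10x^2)/(x^2+1)²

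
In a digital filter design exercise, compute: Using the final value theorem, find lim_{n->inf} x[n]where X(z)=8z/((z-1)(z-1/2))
Final value theorem: lim x[n] = lim_{z->1} (z-1) * X(z)
(z-1) * X(z) = 8z/(z-1/2)
As z->1: 8/(1 - 1/2) = 8/(1/2) = 16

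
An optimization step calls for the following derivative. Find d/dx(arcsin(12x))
d/dx[arcsin(u)] = u'/√(1-u²), u = 12x, u' = 12

Answer: 12/√(1 - 144x²)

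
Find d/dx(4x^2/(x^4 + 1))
Quotient rule: (f/g)'=(f'g - fg')/g²
f=4x^2, f'=8x
g=x^4 + 1, g'=4x^3

Answer: (8x·(x^4 + 1) - 16x^5)/(x^4 + 1)²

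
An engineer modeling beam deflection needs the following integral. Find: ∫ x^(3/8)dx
Power rule: ∫ x^(3/8) dx = x^(11/8)/(11/8)+C

Answer: (8/11)·x^(11/8)+C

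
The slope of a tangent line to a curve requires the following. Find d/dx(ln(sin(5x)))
Chain rule: d/dx[ln(u)]=u'/u where u=sin(5x)
u'=5cos(5x)

Answer: (5cos(5x))/(sin(5x))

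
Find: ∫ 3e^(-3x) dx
Since d/dx[e^(-3x)]=-3e^(-3x), we get -1 e^(-3x) + C

Answer: -e^(-3x) + C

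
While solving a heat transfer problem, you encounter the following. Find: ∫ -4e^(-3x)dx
Since d/dx[e^(-3x)] = -3e^(-3x), we get 4/3 e^(-3x) + C

Answer: (4/3)e^(-3x) + C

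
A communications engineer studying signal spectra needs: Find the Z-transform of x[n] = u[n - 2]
Using the time-shift property: Z{u[n-2]}=z^(-2)*z/(z-1)
=z^(-1)/(z-1)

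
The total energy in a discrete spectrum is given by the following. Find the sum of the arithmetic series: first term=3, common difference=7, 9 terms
Last term: a_n=3+(9-1)·7=59
Sum=n(a_1+a_n)/2=9(3+59)/2=279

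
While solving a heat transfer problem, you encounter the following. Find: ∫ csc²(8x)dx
Since d/dx[-cot(8x)]=8csc²(8x), integral=-cot(8x)/8+C

Answer: (-1/8)cot(8x)+C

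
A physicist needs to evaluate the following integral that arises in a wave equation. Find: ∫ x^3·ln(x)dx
By parts: u=ln(x), dv=x^3 dx
du=1/x dx, v=x^4/4
=x^4·ln(x)/4 - ∫ x^3/4 dx
=x^4·ln(x)/4 - x^4/16+C

Answer: x^4(ln(x)/4-1/16)+C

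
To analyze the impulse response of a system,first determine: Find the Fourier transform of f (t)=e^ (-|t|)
Using the standard pair: F{e^(-a|t|)} = 2a/(a^2 + omega^2)
With a = 1: F(omega) = 2/(1 + omega^2)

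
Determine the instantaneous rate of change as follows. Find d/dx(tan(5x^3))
Chain rule: d/dx[tan(u)] = sec²(u)·u' where u = 5x^3
u' = 15x^2

Answer: 15x^2·sec²(5x^3)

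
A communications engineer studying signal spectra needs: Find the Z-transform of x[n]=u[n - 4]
Using the time-shift property: Z{u[n-4]} = z^(-4)*z/(z-1)
= z^(-3)/(z-1)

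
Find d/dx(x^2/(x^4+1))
Quotient rule: (f/g)' = (f'g - fg')/g²
f = x^2, f' = 2x
g = x^4 + 1, g' = 4x^3

Answer: (2x·(x^4 + 1) - 4x^5)/(x^4 + 1)²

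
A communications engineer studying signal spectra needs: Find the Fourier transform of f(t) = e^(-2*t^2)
The Fourier transform of a Gaussian e^(-a * t^2) is sqrt(pi/a) * e^(-omega^2/(4a)).
With a = 2: F(omega) = sqrt(pi/2) * e^(-omega^2/8)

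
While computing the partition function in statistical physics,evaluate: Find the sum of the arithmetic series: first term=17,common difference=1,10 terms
Last term: a_n=17 + (10 - 1)·1=26
Sum=n(a_1 + a_n)/2=10(17 + 26)/2=215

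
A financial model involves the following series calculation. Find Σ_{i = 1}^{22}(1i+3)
=1·Σ i+3·22=1·253+66=319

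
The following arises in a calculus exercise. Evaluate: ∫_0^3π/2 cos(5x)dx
Antiderivative: sin(5x)/5
Evaluate at bounds: [sin(5·3π/2)/5] - [sin(5·0)/5]
=((-1) - (0))/5=-1/5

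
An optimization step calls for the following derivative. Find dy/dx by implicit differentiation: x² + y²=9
Differentiate both sides: 2x + 2y·(dy/dx) = 0
Solve: dy/dx = -2x/(2y) = -x/y

Answer: dy/dx = -x/y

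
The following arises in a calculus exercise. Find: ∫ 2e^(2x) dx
Since d/dx[e^(2x)]=2e^(2x), we get 1 e^(2x) + C

Answer: e^(2x) + C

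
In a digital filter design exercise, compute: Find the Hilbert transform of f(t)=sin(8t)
The Hilbert transform shifts each frequency component by -pi/2.
H{sin(wt)} = -cos(wt)
With w = 8: H{sin(8t)} = -cos(8t)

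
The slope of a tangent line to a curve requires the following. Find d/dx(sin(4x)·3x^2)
Product rule: (fg)'=f'g+fg'
f=sin(4x), f'=4·cos(4x)
g=3x^2, g'=6x

Answer: 12·cos(4x)·x^2+6·sin(4x)·x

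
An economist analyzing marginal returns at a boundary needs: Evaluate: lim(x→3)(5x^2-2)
Polynomial is continuous, so substitute x = 3:
5·3^2 - 2 = 43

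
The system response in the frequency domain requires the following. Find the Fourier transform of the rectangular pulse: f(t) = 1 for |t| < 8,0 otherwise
F(omega)=integral from -8 to 8 of e^(-j*omega*t) dt
=2*sin(8*omega)/omega=16*sinc(8*omega/pi)

Answer: 2*sin(8*omega)/omega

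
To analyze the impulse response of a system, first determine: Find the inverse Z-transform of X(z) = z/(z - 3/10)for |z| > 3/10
Standard pair: z/(z-a) <-> a^n * u[n] for causal signals
With a=3/10: x[n]=(3/10)^n * u[n]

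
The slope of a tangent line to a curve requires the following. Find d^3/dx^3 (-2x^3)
Apply power rule 3 times:
d^1: -6x^2
d^2: -12x
d^3: -12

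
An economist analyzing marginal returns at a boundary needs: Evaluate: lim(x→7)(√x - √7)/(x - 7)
Multiply by conjugate (√x + √7)/(√x + √7):
=(x - 7)/((x - 7)(√x + √7))=1/(√x + √7)
As x → 7: 1/(2√7)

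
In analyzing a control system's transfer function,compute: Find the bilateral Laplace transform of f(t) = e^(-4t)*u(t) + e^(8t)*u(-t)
For e^(-4t)*u(t): L=1/(s + 4), Re(s) > -4
For e^(8t)*u(-t): L=-1/(s-8), Re(s) < 8
Combined: F(s)=1/(s + 4) - 1/(s-8), -4 < Re(s) < 8

Answer: 1/(s + 4) - 1/(s-8), ROC: -4 < Re(s) < 8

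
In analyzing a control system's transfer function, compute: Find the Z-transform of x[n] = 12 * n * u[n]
Z{n * u[n]}=z/(z-1)^2
By linearity: Z{12 * n * u[n]}=12z/(z-1)^2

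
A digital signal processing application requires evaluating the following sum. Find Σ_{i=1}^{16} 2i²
=2·n(n + 1)(2n + 1)/6=2·16·17·33/6=2992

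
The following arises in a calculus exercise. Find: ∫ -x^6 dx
Using power rule: ∫ -x^6 dx = -1/7 x^7 + C = (-1/7)x^7 + C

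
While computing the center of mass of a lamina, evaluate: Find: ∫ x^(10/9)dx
Power rule: ∫ x^(10/9) dx=x^(19/9)/(19/9)+C

Answer: (9/19)·x^(19/9)+C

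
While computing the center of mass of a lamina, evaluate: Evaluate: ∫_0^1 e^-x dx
Antiderivative: -e^-x
Evaluate: -(e^-1-1)

Answer: (e^-1-1)/(-1)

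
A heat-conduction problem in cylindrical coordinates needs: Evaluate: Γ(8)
Γ(n) = (n-1)! for positive integers
Γ(8) = 7! = 5040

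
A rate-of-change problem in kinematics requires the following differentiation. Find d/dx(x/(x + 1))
Quotient rule: (f/g)'=(f'g - fg')/g²
f=x, f'=1
g=x + 1, g'=1

Answer: (1·(x + 1) - x)/(x + 1)²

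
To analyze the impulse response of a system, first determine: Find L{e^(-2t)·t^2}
First shifting: L{e^(at)f(t)}=F(s-a)
L{t^2}=2/s^3
Shift s → s + 2: 2/(s + 2)^3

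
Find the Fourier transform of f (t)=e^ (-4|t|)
Using the standard pair: F{e^(-a|t|)} = 2a/(a^2+omega^2)
With a = 4: F(omega) = 8/(16+omega^2)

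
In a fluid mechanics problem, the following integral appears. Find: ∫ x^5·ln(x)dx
By parts: u=ln(x), dv=x^5 dx
du=1/x dx, v=x^6/6
=x^6·ln(x)/6 - ∫ x^5/6 dx
=x^6·ln(x)/6 - x^6/36 + C

Answer: x^6(ln(x)/6 - 1/36) + C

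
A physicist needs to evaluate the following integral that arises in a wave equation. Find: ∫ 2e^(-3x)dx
Since d/dx[e^(-3x)]=-3e^(-3x), we get -2/3 e^(-3x)+C

Answer: (-2/3)e^(-3x)+C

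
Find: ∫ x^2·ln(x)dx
By parts: u = ln(x), dv = x^2 dx
du = 1/x dx, v = x^3/3
= x^3·ln(x)/3 - ∫ x^2/3 dx
= x^3·ln(x)/3 - x^3/9+C

Answer: x^3(ln(x)/3-1/9)+C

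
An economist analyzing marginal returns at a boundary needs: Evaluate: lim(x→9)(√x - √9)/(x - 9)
Multiply by conjugate (√x + √9)/(√x + √9):
=(x - 9)/((x - 9)(√x + √9))=1/(√x + √9)
As x → 9: 1/(2√9)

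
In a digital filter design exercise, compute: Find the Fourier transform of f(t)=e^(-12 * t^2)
The Fourier transform of a Gaussian e^(-a * t^2) is sqrt(pi/a) * e^(-omega^2/(4a)).
With a=12: F(omega)=sqrt(pi/12) * e^(-omega^2/48)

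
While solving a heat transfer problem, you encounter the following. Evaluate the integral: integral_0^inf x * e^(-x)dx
This is a Gamma integral. Substitute u=1x:
integral_0^inf x * e^(-x) dx=(1/1^2) integral_0^inf u^1 * e^(-u) du
=Gamma(2)/1^2=1!/1^2=1/1

Answer: 1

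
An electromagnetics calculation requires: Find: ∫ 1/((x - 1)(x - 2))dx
Partial fractions: 1/((x-1)(x-2)) = A/(x-1)+B/(x-2)
A = -1, B = 1
∫ [-1· 1/(x-1)+1· 1/(x-2)] dx
= (1)[ln|x-2| - ln|x-1|]+C

Answer: ln|(x-2)/(x-1)|+C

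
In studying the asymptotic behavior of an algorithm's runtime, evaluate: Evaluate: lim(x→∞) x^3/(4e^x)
Apply L'Hôpital 3 times (∞/∞ each time):
Eventually get 3!/(4e^x) → 0

Answer: 0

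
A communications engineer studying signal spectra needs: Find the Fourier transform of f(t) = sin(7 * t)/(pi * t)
sin(W * t)/(pi * t)=(W/pi) * sinc(W * t/pi) is the impulse response of the ideal low-pass filter with cutoff W (here W=7).
Its Fourier transform is a rectangular function:
F(omega)=1 for |omega| < 7, 0 otherwise

Answer: rect(omega/14) [i.e., 1 for |omega| < 7, 0 otherwise]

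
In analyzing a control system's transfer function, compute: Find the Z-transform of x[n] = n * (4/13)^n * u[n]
Using the property Z{n * a^n * u[n]}=az/(z-a)^2
With a=4/13: X(z)=(4/13)z/(z - 4/13)^2, |z| > 4/13

Answer: (4/13)z/(z - 4/13)^2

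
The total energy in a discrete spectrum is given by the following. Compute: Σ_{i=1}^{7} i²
Using formula: Σ i^2=n(n + 1)(2n + 1)/6=7·8·15/6=140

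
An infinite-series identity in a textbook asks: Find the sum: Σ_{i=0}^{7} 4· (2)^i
Geometric series: S=a(1 - r^n)/(1 - r)
a=4, r=2, n=8
S=4(1-256)/-1=1020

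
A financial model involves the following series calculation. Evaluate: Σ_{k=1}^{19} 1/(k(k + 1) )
Partial fractions: 1/(k(k + 1)) = 1/k - 1/(k + 1)
Telescoping sum: 1(1 - 1/20) = 1·19/20

Answer: 19/20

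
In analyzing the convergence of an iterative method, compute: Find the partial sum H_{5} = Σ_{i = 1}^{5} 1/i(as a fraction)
H_5=1 + 1/2 + 1/3 + ... + 1/5
=137/60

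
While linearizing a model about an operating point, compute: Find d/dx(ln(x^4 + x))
Chain rule: d/dx[ln(u)] = u'/u where u = x^4 + x
u' = 4x^3 + 1

Answer: (4x^3 + 1)/(x^4 + x)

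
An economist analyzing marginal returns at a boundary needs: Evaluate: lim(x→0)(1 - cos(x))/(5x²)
Using 1-cos(u) ≈ u²/2 for small u:
(1-cos(x)) ≈ (x)²/2 = 1x²/2
So limit = 1/(2·5) = 1/10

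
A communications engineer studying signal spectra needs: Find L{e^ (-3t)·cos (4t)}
First shifting: L{e^(at)f(t)} = F(s-a)
L{cos(4t)} = s/(s² + 16)
Shift: (s + 3)/((s + 3)² + 16)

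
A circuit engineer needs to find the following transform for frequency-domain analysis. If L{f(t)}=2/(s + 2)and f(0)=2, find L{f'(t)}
L{f'(t)}=s·F(s) - f(0)=2s/(s + 2) - 2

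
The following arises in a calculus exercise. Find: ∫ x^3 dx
Using power rule: ∫ x^3 dx = 1/4 x^4 + C = (1/4)x^4 + C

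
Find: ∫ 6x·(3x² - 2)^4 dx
Let u = 3x² - 2, du = 6x dx
∫ u^4 du = u^5/5+C

Answer: (3x² - 2)^5/5+C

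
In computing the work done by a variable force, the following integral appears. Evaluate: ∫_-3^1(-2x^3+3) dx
Step 1: Find antiderivative F(x)=(-1/2)x^4+3x
Step 2: F(1) - F(-3)=5/2 - (-99/2)=52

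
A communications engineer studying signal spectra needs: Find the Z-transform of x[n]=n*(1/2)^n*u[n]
Using the property Z{n*a^n*u[n]} = az/(z-a)^2
With a = 1/2: X(z) = (1/2)z/(z - 1/2)^2, |z| > 1/2

Answer: (1/2)z/(z - 1/2)^2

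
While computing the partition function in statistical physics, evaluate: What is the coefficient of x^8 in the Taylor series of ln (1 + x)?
ln(1+x)=Σ (-1)^(n+1) x^n/n
Coefficient of x^8=(-1)^9/8=-1/8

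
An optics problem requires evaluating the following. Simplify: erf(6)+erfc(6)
By definition erfc(x)=1 - erf(x)
erf(6)+erfc(6)=erf(6)+1 - erf(6)=1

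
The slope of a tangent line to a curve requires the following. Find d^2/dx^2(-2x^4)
Apply power rule 2 times:
d^1: -8x^3
d^2: -24x^2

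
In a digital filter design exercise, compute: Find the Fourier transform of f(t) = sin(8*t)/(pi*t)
sin(W * t)/(pi * t)=(W/pi) * sinc(W * t/pi) is the impulse response of the ideal low-pass filter with cutoff W (here W=8).
Its Fourier transform is a rectangular function:
F(omega)=1 for |omega| < 8, 0 otherwise

Answer: rect(omega/16) [i.e., 1 for |omega| < 8, 0 otherwise]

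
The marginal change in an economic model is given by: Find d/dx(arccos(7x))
d/dx[arccos(u)] = -u'/√(1-u²), u = 7x, u' = 7

Answer: -7/√(1-49x²)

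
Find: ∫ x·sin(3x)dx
By parts: u = x, dv = sin(3x) dx
du = dx, v = -cos(3x)/3
= -x·cos(3x)/3+sin(3x)/3²+C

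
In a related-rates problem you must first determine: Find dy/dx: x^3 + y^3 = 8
Differentiate: 3x^2+3y^2·(dy/dx) = 0
dy/dx = -3x^2/(3y^2)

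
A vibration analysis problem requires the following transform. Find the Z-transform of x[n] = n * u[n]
Standard pair: Z{n * u[n]}=z/(z-1)^2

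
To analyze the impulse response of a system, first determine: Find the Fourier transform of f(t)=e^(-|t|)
Using the standard pair: F{e^(-a|t|)}=2a/(a^2 + omega^2)
With a=1: F(omega)=2/(1 + omega^2)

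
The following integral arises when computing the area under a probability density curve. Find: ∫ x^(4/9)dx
Power rule: ∫ x^(4/9) dx = x^(13/9)/(13/9)+C

Answer: (9/13)·x^(13/9)+C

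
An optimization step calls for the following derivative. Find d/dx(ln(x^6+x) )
Chain rule: d/dx[ln(u)]=u'/u where u=x^6+x
u'=6x^5+1

Answer: (6x^5+1)/(x^6+x)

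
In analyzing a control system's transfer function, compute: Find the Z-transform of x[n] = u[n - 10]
Using the time-shift property: Z{u[n-10]} = z^(-10)*z/(z-1)
= z^(-9)/(z-1)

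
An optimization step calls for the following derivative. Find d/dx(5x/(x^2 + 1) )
Quotient rule: (f/g)'=(f'g - fg')/g²
f=5x, f'=5
g=x^2+1, g'=2x

Answer: (5·(x^2+1)-10x^2)/(x^2+1)²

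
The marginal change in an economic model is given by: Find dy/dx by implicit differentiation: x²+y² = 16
Differentiate both sides: 2x + 2y·(dy/dx)=0
Solve: dy/dx=-2x/(2y)=-x/y

Answer: dy/dx=-x/y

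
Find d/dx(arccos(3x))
d/dx[arccos(u)]=-u'/√(1-u²), u=3x, u'=3

Answer: -3/√(1 - 9x²)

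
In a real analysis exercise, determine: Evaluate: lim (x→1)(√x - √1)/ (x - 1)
Multiply by conjugate (√x + √1)/(√x + √1):
=(x - 1)/((x - 1)(√x + √1))=1/(√x + √1)
As x → 1: 1/(2√1)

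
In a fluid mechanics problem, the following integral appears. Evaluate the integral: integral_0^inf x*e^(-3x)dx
This is a Gamma integral. Substitute u = 3x (du = 3 dx):
integral_0^inf x * e^(-3x) dx = (1/3^2) integral_0^inf u^1 * e^(-u) du
= Gamma(2)/3^2 = 1!/3^2 = 1/9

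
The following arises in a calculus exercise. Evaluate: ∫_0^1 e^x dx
Antiderivative: e^x
Evaluate: (e^1 - 1)

Answer: e^1 - 1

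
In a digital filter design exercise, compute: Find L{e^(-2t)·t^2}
First shifting: L{e^(at)f(t)}=F(s-a)
L{t^2}=2/s^3
Shift s → s+2: 2/(s+2)^3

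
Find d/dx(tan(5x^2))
Chain rule: d/dx[tan(u)] = sec²(u)·u' where u = 5x^2
u' = 10x

Answer: 10x·sec²(5x^2)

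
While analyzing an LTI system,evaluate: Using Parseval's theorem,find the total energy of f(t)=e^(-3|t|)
Parseval's theorem: E=integral |f(t)|^2 dt=(1/2pi) integral |F(omega)|^2 domega
E=integral_{-inf}^{inf} e^(-6|t|) dt=2*integral_0^inf e^(-6t) dt=2/(2*3)=1/3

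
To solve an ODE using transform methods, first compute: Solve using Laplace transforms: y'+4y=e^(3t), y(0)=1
Take L: sY - 1+4Y=1/(s-3)
Y(s+4)=1/(s-3)+1
Y=1/((s-3)(s+4))+1/(s+4)
Partial fractions: 1/((s-3)(s+4))=(1/7)/(s-3) - (1/7)/(s+4)
So Y=(1/7)/(s-3)+(6/7)/(s+4)
Inverse Laplace transform (L^(-1){1/(s-3)}=e^(3t), L^(-1){1/(s+4)}=e^(-4t)):

Answer: y(t)=(1/7)·e^(3t)+(6/7)·e^(-4t)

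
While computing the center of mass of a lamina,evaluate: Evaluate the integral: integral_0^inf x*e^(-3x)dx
This is a Gamma integral. Substitute u=3x (du=3 dx):
integral_0^inf x*e^(-3x) dx=(1/3^2) integral_0^inf u^1*e^(-u) du
=Gamma(2)/3^2=1!/3^2=1/9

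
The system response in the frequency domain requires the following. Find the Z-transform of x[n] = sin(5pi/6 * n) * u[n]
Z{sin(w0 * n) * u[n]} = z * sin(w0)/(z^2 - 2z * cos(w0) + 1)
With w0 = 5pi/6: X(z) = z * sin(5pi/6)/(z^2 - 2z * cos(5pi/6) + 1)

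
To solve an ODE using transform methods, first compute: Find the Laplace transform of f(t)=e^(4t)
L{e^(at)} = 1/(s-a)
L{e^(4t)} = 1/(s-4)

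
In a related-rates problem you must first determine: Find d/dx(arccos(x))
d/dx[arccos(u)] = -u'/√(1-u²), u = x, u' = 1

Answer: -1/√(1-x²)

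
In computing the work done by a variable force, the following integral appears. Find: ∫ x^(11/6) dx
Power rule: ∫ x^(11/6) dx=x^(17/6)/(17/6)+C

Answer: (6/17)·x^(17/6)+C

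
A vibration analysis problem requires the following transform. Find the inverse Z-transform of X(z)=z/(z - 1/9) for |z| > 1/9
Standard pair: z/(z-a) <-> a^n * u[n] for causal signals
With a = 1/9: x[n] = (1/9)^n * u[n]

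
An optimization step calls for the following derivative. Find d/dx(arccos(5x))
d/dx[arccos(u)] = -u'/√(1-u²), u = 5x, u' = 5

Answer: -5/√(1 - 25x²)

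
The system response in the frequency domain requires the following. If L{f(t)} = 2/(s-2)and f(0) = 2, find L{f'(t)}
L{f'(t)}=s·F(s) - f(0)=2s/(s-2) - 2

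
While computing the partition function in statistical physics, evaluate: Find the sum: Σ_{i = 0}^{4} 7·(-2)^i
Geometric series: S = a(1 - r^n)/(1 - r)
a = 7, r = -2, n = 5
S = 7(1+32)/3 = 77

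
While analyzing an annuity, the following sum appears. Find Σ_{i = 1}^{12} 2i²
=2·n(n + 1)(2n + 1)/6=2·12·13·25/6=1300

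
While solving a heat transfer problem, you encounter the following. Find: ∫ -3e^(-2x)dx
Since d/dx[e^(-2x)]=-2e^(-2x), we get 3/2 e^(-2x) + C

Answer: (3/2)e^(-2x) + C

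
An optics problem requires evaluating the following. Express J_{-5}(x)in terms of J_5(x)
For integer n: J_{-n}(x)=(-1)^n J_n(x)
With n=5: J_{-5}(x)=(-1)^5 J_5(x)=-J_5(x)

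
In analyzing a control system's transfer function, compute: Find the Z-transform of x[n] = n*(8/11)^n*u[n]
Using the property Z{n*a^n*u[n]} = az/(z-a)^2
With a = 8/11: X(z) = (8/11)z/(z - 8/11)^2, |z| > 8/11

Answer: (8/11)z/(z - 8/11)^2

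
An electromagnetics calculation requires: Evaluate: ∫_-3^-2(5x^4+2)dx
Step 1: Find antiderivative F(x)=x^5 + 2x
Step 2: F(-2) - F(-3)=-36 - (-249)=213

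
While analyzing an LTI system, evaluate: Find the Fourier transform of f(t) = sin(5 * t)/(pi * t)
sin(W * t)/(pi * t)=(W/pi) * sinc(W * t/pi) is the impulse response of the ideal low-pass filter with cutoff W (here W=5).
Its Fourier transform is a rectangular function:
F(omega)=1 for |omega| < 5, 0 otherwise

Answer: rect(omega/10) [i.e., 1 for |omega| < 5, 0 otherwise]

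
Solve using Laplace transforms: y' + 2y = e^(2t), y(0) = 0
Take L: sY - 0 + 2Y=1/(s-2)
Y(s + 2)=1/(s-2) + 0
Y=1/((s-2)(s + 2)) + 0/(s + 2)
Partial fractions: 1/((s-2)(s + 2))=(1/4)/(s-2) - (1/4)/(s + 2)
So Y=(1/4)/(s-2) - (1/4)/(s + 2)
Inverse Laplace transform (L^(-1){1/(s-2)}=e^(2t), L^(-1){1/(s + 2)}=e^(-2t)):

Answer: y(t)=(1/4)·e^(2t) - (1/4)·e^(-2t)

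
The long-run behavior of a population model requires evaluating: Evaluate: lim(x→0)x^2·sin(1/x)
Squeeze theorem: -|x^2| ≤ x^2·sin(1/x) ≤ |x^2|
Since x^2 → 0 as x → 0, by squeeze theorem the limit is 0

Answer: 0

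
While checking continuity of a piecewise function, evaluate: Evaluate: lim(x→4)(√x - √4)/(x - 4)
Multiply by conjugate (√x+√4)/(√x+√4):
= (x - 4)/((x - 4)(√x+√4)) = 1/(√x+√4)
As x → 4: 1/(2√4)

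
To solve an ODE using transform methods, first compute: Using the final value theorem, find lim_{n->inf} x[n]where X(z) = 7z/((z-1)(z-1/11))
Final value theorem: lim x[n] = lim_{z->1} (z-1)*X(z)
(z-1)*X(z) = 7z/(z-1/11)
As z->1: 7/(1 - 1/11) = 7/(10/11) = 77/10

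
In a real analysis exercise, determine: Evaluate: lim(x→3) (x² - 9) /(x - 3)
Factor: (x² - 9) = (x-3)(x+3)
Cancel (x-3): lim(x→3) (x+3) = 6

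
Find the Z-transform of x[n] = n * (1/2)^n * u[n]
Using the property Z{n*a^n*u[n]} = az/(z-a)^2
With a = 1/2: X(z) = (1/2)z/(z - 1/2)^2, |z| > 1/2

Answer: (1/2)z/(z - 1/2)^2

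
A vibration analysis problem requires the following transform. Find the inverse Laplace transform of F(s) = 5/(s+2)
L^(-1){5/(s-a)}=c·e^(at)
Here a=-2, c=5

Answer: 5e^(-2t)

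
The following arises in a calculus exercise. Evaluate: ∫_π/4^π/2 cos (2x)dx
Antiderivative: sin(2x)/2
Evaluate at bounds: [sin(2·π/2)/2] - [sin(2·π/4)/2]
= ((0) - (1))/2 = -1/2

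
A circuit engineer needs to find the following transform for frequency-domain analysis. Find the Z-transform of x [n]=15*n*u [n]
Z{n * u[n]} = z/(z-1)^2
By linearity: Z{15 * n * u[n]} = 15z/(z-1)^2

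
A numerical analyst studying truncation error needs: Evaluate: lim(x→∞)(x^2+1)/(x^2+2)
Divide numerator and denominator by x^2:
lim (1 + 1/x^2)/(1 + 2/x^2) = 1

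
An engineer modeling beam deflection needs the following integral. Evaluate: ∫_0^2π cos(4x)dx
Antiderivative: sin(4x)/4
Evaluate at bounds: [sin(4·2π)/4] - [sin(4·0)/4]
=((0) - (0))/4=0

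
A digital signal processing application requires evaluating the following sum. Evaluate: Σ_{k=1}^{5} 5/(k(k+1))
Partial fractions: 5/(k(k+1))=5/k - 5/(k+1)
Telescoping sum: 5(1-1/6)=5·5/6

Answer: 25/6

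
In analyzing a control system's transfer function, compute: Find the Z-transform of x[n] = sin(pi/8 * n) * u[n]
Z{sin(w0 * n) * u[n]} = z * sin(w0)/(z^2-2z * cos(w0)+1)
With w0 = pi/8: X(z) = z * sin(pi/8)/(z^2-2z * cos(pi/8)+1)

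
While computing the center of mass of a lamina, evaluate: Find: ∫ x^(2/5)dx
Power rule: ∫ x^(2/5) dx=x^(7/5)/(7/5) + C

Answer: (5/7)·x^(7/5) + C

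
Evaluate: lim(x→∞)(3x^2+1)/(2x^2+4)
Divide numerator and denominator by x^2:
lim (3 + 1/x^2)/(2 + 4/x^2)=3/2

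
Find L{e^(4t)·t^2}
First shifting: L{e^(at)f(t)}=F(s-a)
L{t^2}=2/s^3
Shift s → s-4: 2/(s-4)^3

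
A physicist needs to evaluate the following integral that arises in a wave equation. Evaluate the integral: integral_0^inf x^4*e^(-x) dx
This is a Gamma integral. Substitute u=1x:
integral_0^inf x^4 * e^(-x) dx=(1/1^5) integral_0^inf u^4 * e^(-u) du
=Gamma(5)/1^5=4!/1^5=24/1

Answer: 24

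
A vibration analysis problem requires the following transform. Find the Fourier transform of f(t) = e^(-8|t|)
Using the standard pair: F{e^(-a|t|)} = 2a/(a^2+omega^2)
With a = 8: F(omega) = 16/(64+omega^2)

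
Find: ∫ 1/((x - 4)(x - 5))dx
Partial fractions: 1/((x-4)(x-5)) = A/(x-4)+B/(x-5)
A = -1, B = 1
∫ [-1· 1/(x-4)+1· 1/(x-5)] dx
= (1)[ln|x-5| - ln|x-4|]+C

Answer: ln|(x-5)/(x-4)|+C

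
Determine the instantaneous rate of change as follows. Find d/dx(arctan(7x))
d/dx[arctan(u)]=u'/(1 + u²), u=7x, u'=7

Answer: 7/(1 + 49x²)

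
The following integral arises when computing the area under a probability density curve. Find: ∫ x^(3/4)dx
Power rule: ∫ x^(3/4) dx=x^(7/4)/(7/4) + C

Answer: (4/7)·x^(7/4) + C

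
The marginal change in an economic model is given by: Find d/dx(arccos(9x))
d/dx[arccos(u)]=-u'/√(1-u²), u=9x, u'=9

Answer: -9/√(1-81x²)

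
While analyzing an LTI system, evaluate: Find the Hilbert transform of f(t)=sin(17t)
The Hilbert transform shifts each frequency component by -pi/2.
H{sin(wt)} = -cos(wt)
With w = 17: H{sin(17t)} = -cos(17t)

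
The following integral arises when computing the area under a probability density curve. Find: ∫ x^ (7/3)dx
Power rule: ∫ x^(7/3) dx=x^(10/3)/(10/3)+C

Answer: (3/10)·x^(10/3)+C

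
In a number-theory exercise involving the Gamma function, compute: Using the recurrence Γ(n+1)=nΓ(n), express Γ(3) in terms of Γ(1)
Γ(3) = 2Γ(2) = 2·1Γ(1) = ... = 2!·Γ(1) = 2·Γ(1)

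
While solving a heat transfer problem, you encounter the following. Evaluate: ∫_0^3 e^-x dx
Antiderivative: -e^-x
Evaluate: -(e^-3-1)

Answer: (e^-3-1)/(-1)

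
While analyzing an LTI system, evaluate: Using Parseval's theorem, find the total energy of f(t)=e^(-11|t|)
Parseval's theorem: E=integral |f(t)|^2 dt=(1/2pi) integral |F(omega)|^2 domega
E=integral_{-inf}^{inf} e^(-22|t|) dt=2 * integral_0^inf e^(-22t) dt=2/(2 * 11)=1/11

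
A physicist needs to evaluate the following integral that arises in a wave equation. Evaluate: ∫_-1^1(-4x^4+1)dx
Step 1: Find antiderivative F(x) = (-4/5)x^5 + x
Step 2: F(1) - F(-1) = 1/5 - (-1/5) = 2/5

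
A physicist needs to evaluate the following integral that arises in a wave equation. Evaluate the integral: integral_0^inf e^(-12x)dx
integral_0^inf e^(-12x) dx=[-1/12*e^(-12x)]_0^inf
=0 - (-1/12)=1/12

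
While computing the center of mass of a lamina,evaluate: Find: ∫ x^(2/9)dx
Power rule: ∫ x^(2/9) dx = x^(11/9)/(11/9)+C

Answer: (9/11)·x^(11/9)+C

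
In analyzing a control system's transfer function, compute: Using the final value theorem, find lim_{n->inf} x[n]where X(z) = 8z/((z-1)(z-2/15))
Final value theorem: lim x[n]=lim_{z->1} (z-1) * X(z)
(z-1) * X(z)=8z/(z-2/15)
As z->1: 8/(1-2/15)=8/(13/15)=120/13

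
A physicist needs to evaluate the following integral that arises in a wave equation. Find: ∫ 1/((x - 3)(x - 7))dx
Partial fractions: 1/((x-3)(x-7))=A/(x-3) + B/(x-7)
A=-1/4, B=1/4
∫ [-1/4· 1/(x-3) + 1/4· 1/(x-7)] dx
=(1/4)[ln|x-7| - ln|x-3|] + C

Answer: (1/4)·ln|(x-7)/(x-3)| + C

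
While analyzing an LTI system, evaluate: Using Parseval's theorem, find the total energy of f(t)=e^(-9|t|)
Parseval's theorem: E = integral |f(t)|^2 dt = (1/2pi) integral |F(omega)|^2 domega
E = integral_{-inf}^{inf} e^(-18|t|) dt = 2*integral_0^inf e^(-18t) dt = 2/(2*9) = 1/9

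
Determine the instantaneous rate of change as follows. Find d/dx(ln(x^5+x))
Chain rule: d/dx[ln(u)] = u'/u where u = x^5 + x
u' = 5x^4 + 1

Answer: (5x^4 + 1)/(x^5 + x)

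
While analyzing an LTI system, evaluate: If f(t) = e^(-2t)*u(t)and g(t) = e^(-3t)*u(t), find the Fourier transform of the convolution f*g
By the convolution theorem: F{f * g} = F(omega) * G(omega)
F(omega) = 1/(2 + j * omega), G(omega) = 1/(3 + j * omega)
F{f * g} = 1/((2 + j * omega)(3 + j * omega))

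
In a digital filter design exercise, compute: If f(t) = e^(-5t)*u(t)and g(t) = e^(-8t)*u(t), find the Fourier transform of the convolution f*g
By the convolution theorem: F{f * g}=F(omega) * G(omega)
F(omega)=1/(5 + j * omega), G(omega)=1/(8 + j * omega)
F{f * g}=1/((5 + j * omega)(8 + j * omega))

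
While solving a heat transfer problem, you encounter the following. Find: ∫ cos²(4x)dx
Using identity cos²(u)=(1+cos(2u))/2:
∫ (1+cos(8x))/2 dx=x/2+sin(8x)/16+C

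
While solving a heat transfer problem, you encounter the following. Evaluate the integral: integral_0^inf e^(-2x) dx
integral_0^inf e^(-2x) dx=[-1/2 * e^(-2x)]_0^inf
=0 - (-1/2)=1/2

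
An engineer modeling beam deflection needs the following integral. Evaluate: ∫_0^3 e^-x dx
Antiderivative: -e^-x
Evaluate: -(e^-3-1)

Answer: (e^-3-1)/(-1)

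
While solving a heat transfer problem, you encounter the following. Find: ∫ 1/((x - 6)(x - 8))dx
Partial fractions: 1/((x-6)(x-8)) = A/(x-6) + B/(x-8)
A = -1/2, B = 1/2
∫ [-1/2· 1/(x-6) + 1/2· 1/(x-8)] dx
= (1/2)[ln|x-8| - ln|x-6|] + C

Answer: (1/2)·ln|(x-8)/(x-6)| + C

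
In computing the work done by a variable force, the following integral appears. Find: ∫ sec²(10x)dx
Since d/dx[tan(10x)] = 10sec²(10x), integral = tan(10x)/10+C

Answer: (1/10)tan(10x)+C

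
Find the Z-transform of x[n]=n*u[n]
Standard pair: Z{n * u[n]} = z/(z-1)^2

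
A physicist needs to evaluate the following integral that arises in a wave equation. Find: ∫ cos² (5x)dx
Using identity cos²(u) = (1 + cos(2u))/2:
∫ (1 + cos(10x))/2 dx = x/2 + sin(10x)/20 + C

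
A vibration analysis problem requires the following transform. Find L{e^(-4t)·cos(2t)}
First shifting: L{e^(at)f(t)}=F(s-a)
L{cos(2t)}=s/(s²+4)
Shift: (s+4)/((s+4)²+4)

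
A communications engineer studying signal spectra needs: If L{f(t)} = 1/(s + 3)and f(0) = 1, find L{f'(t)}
L{f'(t)}=s·F(s) - f(0)=s/(s+3)-1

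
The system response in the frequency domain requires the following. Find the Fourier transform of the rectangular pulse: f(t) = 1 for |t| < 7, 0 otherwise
F(omega) = integral from -7 to 7 of e^(-j * omega * t) dt
= 2 * sin(7 * omega)/omega = 14 * sinc(7 * omega/pi)

Answer: 2 * sin(7 * omega)/omega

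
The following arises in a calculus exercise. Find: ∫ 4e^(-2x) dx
Since d/dx[e^(-2x)]=-2e^(-2x), we get -2 e^(-2x)+C

Answer: -2e^(-2x)+C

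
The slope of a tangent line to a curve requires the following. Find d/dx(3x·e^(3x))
Product rule: (fg)'=f'g + fg'
f=3x, f'=3
g=e^(3x), g'=3·e^(3x)

Answer: 3·e^(3x) + 9x·e^(3x)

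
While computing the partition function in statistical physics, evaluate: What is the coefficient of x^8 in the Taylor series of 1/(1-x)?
1/(1-x) = Σ x^n for |x|<1
All coefficients are 1

Answer: 1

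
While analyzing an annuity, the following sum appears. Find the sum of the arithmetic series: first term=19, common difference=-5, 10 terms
Last term: a_n = 19 + (10 - 1)·-5 = -26
Sum = n(a_1 + a_n)/2 = 10(19 + (-26))/2 = -35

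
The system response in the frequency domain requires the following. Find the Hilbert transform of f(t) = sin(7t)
The Hilbert transform shifts each frequency component by -pi/2.
H{sin(wt)}=-cos(wt)
With w=7: H{sin(7t)}=-cos(7t)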